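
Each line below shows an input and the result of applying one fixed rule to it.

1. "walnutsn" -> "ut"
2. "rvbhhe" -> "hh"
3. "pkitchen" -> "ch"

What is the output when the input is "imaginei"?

Rule — swap the front and back halves of the string, then keep only the first 2 characters.
Working it through for "imaginei": intermediate "ineiimag", final "in".
(Check on "rvbhhe": → "hhervb" → "hh" ✓)

in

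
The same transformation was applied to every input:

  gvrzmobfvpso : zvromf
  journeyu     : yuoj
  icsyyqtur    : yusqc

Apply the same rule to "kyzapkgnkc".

The pattern: sort the characters into reverse alphabetical order, then keep every other character starting from the first (positions 1st, 3rd, 5th, ...).
"kyzapkgnkc" → "zpkkc".

zpkkc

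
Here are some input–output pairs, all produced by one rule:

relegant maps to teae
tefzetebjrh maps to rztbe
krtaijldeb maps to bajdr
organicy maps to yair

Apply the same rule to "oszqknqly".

lqns

In each case the input is transformed by: keep every other character starting from the second (positions 2nd, 4th, 6th, ...), then swap the first and last characters.
Starting from "oszqknqly": after the first operation, "sqnl"; after the second, "lqns".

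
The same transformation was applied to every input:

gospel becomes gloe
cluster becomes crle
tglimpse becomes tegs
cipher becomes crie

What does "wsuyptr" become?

Each output is the input with this applied: take characters alternately from the front and the back (1st, last, 2nd, 2nd-last, ...), then keep only the first 4 characters.
On "wsuyptr": the first step gives "wrstupy", and the second then gives "wrst".

wrst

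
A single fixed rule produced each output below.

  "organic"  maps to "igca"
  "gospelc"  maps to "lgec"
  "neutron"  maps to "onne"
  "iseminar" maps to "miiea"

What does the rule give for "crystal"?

Looking at the pairs, the operation is to sort the characters into reverse alphabetical order, then delete the first 3 characters.
For "crystal" the result is "rlca".
(Check on "gospelc": → "spolgec" → "lgec" ✓)

rlca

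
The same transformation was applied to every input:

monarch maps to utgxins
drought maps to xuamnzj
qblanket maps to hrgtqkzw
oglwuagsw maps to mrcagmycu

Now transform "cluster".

rayzkxi

What's happening: move the first character to the end, then shift every letter 6 places forward in the alphabet (wrapping around).
For "cluster", step one produces "lusterc"; step two turns that into "rayzkxi".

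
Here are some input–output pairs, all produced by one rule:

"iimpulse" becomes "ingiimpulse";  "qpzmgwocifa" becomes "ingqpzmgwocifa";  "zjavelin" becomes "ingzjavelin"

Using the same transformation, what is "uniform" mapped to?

The rule is to prepend "ing".
On "uniform" that produces "inguniform".

inguniform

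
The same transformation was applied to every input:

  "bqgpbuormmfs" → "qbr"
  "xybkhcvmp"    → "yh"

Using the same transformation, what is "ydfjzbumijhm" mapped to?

Each output is the input with this applied: delete the last 2 characters, then keep one character in every 3, starting at position 2 (positions 2nd, 5th, 8th, ...).
Applying both steps to "ydfjzbumijhm": "ydfjzbumij", then "dzm".

dzm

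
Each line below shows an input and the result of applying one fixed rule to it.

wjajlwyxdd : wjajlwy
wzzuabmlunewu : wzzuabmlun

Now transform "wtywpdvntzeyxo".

What's happening: delete the last 3 characters.
"wtywpdvntzeyxo" → "wtywpdvntze".

wtywpdvntze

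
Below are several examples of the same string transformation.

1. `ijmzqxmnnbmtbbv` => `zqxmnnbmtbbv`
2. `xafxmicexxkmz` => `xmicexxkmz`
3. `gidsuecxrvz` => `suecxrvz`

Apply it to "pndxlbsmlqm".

xlbsmlqm

The rule is to delete the first 3 characters.
For "pndxlbsmlqm" the result is "xlbsmlqm".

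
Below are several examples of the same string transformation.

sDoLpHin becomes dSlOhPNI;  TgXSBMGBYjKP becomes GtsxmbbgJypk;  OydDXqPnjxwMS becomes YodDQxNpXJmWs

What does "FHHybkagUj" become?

Each output is the input with this applied: flip the case of every letter, then swap each adjacent pair of characters (1↔2, 3↔4, ...).
Starting from "FHHybkagUj": after the first operation, "fhhYBKAGuJ"; after the second, "hfYhKBGAJu".

hfYhKBGAJu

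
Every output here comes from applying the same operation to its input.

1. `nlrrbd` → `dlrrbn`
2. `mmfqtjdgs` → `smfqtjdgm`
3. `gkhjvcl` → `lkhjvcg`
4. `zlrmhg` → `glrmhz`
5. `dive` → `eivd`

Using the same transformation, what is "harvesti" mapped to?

Each output is the input with this applied: swap the first and last characters.
On "harvesti" that produces "iarvesth".

iarvesth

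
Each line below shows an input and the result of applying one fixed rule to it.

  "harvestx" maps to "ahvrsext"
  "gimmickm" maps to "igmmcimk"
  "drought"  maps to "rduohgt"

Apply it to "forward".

The pattern: swap each adjacent pair of characters (1↔2, 3↔4, ...).
Applying that to "forward" gives "ofwrrad".

ofwrrad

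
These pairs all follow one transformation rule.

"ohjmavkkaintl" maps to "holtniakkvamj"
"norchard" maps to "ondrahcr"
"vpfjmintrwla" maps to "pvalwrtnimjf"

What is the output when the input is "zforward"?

fzdrawro

Looking at the pairs, the operation is to reverse the string, then move the last 2 characters to the front (rotate right by 2).
"zforward" → "drawrofz" → "fzdrawro".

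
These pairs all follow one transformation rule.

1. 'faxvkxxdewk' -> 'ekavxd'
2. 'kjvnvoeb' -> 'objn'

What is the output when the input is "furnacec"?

ccun

Each output is the input with this applied: move the last 3 characters to the front (rotate right by 3), then keep every other character starting from the first (positions 1st, 3rd, 5th, ...).
Working it through for "furnacec": intermediate "cecfurna", final "ccun".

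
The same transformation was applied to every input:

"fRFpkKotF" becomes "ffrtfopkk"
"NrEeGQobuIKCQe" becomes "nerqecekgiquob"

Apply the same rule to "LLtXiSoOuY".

In each case the input is transformed by: take characters alternately from the front and the back (1st, last, 2nd, 2nd-last, ...), then convert every letter to lowercase.
Working it through for "LLtXiSoOuY": intermediate "LYLutOXoiS", final "lylutoxois".

lylutoxois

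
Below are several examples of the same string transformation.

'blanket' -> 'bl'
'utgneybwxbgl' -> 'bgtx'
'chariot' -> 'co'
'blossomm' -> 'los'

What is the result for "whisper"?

hr

Each output is the input with this applied: sort the characters into alphabetical order, then keep one character in every 3, starting at position 2 (positions 2nd, 5th, 8th, ...).
"whisper" → "ehiprsw" → "hr".
(Check on "blanket": → "abeklnt" → "bl" ✓)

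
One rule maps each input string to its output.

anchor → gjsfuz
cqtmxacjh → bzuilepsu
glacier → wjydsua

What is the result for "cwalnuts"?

The rule is to move the last 2 characters to the front (rotate right by 2), then shift every letter 8 places backward in the alphabet (wrapping around).
Starting from "cwalnuts": after the first operation, "tscwalnu"; after the second, "lkuosdfm".

lkuosdfm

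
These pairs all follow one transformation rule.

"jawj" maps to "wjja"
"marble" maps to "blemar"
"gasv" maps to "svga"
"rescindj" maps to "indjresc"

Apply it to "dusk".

In each case the input is transformed by: swap the front and back halves of the string.
Doing the same to "dusk": "skdu".

skdu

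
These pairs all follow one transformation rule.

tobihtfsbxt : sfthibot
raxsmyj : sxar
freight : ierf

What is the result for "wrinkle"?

nirw

The pattern: delete the last 3 characters, then reverse the string.
Working it through for "wrinkle": intermediate "wrin", final "nirw".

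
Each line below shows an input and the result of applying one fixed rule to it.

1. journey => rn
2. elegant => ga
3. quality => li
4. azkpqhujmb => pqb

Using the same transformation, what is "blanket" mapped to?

nk

In each case the input is transformed by: swap each adjacent pair of characters (1↔2, 3↔4, ...), then keep one character in every 3, starting at position 3 (positions 3rd, 6th, 9th, ...).
For "blanket", step one produces "lbnaekt"; step two turns that into "nk".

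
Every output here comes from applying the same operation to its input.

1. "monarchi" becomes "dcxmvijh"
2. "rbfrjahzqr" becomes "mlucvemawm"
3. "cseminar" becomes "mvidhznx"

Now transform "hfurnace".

Rule — shift every letter 5 places backward in the alphabet (wrapping around), then reverse the string.
"hfurnace" → "capmivxz" → "zxvimpac".

zxvimpac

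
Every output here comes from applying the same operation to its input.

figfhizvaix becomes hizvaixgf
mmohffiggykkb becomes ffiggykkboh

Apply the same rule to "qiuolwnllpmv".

lwnllpmvuo

What's happening: delete the first 2 characters, then move the first 2 characters to the end (rotate left by 2).
For "qiuolwnllpmv", step one produces "uolwnllpmv"; step two turns that into "lwnllpmvuo".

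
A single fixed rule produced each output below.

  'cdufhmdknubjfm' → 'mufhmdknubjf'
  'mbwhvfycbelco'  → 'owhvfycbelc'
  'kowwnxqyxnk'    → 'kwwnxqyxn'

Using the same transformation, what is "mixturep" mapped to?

pxture

What's happening: delete the first 2 characters, then move the last character to the front.
Applying that to "mixturep" gives "pxture".
(Check on "cdufhmdknubjfm": → "ufhmdknubjfm" → "mufhmdknubjf" ✓)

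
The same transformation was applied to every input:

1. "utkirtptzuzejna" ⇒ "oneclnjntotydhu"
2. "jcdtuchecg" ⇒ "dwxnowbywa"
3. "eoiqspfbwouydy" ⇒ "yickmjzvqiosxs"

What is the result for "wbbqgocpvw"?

qvvkaiwjpq

The rule is to shift every letter 6 places backward in the alphabet (wrapping around).
On "wbbqgocpvw" that produces "qvvkaiwjpq".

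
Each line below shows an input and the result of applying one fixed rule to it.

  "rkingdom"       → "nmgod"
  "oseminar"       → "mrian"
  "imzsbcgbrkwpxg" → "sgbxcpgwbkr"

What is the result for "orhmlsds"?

mslds

Each output is the input with this applied: delete the first 3 characters, then take characters alternately from the front and the back (1st, last, 2nd, 2nd-last, ...).
"orhmlsds" → "mlsds" → "mslds".
(Check on "rkingdom": → "ngdom" → "nmgod" ✓)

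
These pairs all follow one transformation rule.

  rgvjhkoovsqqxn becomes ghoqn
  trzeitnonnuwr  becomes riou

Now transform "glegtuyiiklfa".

The pattern: keep one character in every 3, starting at position 2 (positions 2nd, 5th, 8th, ...).
So "glegtuyiiklfa" becomes "ltil".

ltil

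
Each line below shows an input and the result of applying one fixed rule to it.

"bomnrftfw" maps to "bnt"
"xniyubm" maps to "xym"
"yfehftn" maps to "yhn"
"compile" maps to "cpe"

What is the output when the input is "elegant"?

In each case the input is transformed by: keep one character in every 3, starting at position 1 (positions 1st, 4th, 7th, ...).
Applying that to "elegant" gives "egt".

egt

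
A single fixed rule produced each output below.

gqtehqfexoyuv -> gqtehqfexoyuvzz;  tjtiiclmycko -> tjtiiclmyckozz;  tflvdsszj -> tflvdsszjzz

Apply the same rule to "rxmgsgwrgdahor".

In each case the input is transformed by: append "zz".
Applying that to "rxmgsgwrgdahor" gives "rxmgsgwrgdahorzz".

rxmgsgwrgdahorzz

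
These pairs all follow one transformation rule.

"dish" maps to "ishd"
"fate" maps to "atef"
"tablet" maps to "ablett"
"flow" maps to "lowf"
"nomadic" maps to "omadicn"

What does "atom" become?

The rule is to move the first character to the end.
So "atom" becomes "toma".

toma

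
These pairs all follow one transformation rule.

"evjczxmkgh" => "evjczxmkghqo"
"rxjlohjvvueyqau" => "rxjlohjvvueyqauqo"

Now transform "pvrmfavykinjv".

Each output is the input with this applied: append "qo".
On "pvrmfavykinjv" that produces "pvrmfavykinjvqo".

pvrmfavykinjvqo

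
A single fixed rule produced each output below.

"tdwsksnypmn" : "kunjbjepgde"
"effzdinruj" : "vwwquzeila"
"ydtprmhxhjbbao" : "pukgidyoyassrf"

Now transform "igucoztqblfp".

The pattern: shift every letter 9 places backward in the alphabet (wrapping around).
"igucoztqblfp" → "zxltfqkhscwg".

zxltfqkhscwg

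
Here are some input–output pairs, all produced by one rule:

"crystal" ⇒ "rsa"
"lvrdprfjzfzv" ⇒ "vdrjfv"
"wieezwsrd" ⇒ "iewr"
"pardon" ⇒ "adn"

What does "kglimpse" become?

gipe

Looking at the pairs, the operation is to keep every other character starting from the second (positions 2nd, 4th, 6th, ...).
Applying that to "kglimpse" gives "gipe".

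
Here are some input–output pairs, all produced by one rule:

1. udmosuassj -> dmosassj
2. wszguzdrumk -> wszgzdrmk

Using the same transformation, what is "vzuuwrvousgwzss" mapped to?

vzwrvosgwzss

What's happening: remove every "u".
Applying that to "vzuuwrvousgwzss" gives "vzwrvosgwzss".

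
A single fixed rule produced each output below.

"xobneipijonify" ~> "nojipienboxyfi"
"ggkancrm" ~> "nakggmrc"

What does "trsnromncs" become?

mornsrtscn

What's happening: move the last 3 characters to the front (rotate right by 3), then reverse the string.
On "trsnromncs": the first step gives "ncstrsnrom", and the second then gives "mornsrtscn".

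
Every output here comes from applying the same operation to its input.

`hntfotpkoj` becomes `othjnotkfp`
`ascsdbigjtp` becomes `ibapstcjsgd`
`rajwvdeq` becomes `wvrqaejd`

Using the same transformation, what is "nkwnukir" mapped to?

The rule is to take characters alternately from the front and the back (1st, last, 2nd, 2nd-last, ...), then move the last 2 characters to the front (rotate right by 2).
Working it through for "nkwnukir": intermediate "nrkiwknu", final "nunrkiwk".
(Check on "ascsdbigjtp": → "apstcjsgdib" → "ibapstcjsgd" ✓)

nunrkiwk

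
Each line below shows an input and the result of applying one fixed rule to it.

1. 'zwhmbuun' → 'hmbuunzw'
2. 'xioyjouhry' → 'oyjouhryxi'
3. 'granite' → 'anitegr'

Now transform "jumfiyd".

mfiydju

The pattern: move the first 2 characters to the end (rotate left by 2).
So "jumfiyd" becomes "mfiydju".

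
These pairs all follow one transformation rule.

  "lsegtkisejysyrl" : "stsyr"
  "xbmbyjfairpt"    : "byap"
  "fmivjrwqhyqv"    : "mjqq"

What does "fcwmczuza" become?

The transformation: keep one character in every 3, starting at position 2 (positions 2nd, 5th, 8th, ...).
"fcwmczuza" → "ccz".

ccz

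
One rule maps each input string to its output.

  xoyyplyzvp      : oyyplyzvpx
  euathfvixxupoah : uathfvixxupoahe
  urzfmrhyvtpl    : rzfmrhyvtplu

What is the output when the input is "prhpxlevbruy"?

rhpxlevbruyp

In each case the input is transformed by: move the first character to the end.
Applying that to "prhpxlevbruy" gives "rhpxlevbruyp".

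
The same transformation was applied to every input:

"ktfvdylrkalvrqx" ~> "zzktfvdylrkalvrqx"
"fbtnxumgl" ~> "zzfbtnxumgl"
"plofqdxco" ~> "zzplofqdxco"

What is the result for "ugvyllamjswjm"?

In each case the input is transformed by: prepend "zz".
So "ugvyllamjswjm" becomes "zzugvyllamjswjm".

zzugvyllamjswjm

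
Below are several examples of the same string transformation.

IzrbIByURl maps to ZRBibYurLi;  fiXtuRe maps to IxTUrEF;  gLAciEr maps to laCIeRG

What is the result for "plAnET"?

The rule is to move the first character to the end, then flip the case of every letter.
Working it through for "plAnET": intermediate "lAnETp", final "LaNetP".

LaNetP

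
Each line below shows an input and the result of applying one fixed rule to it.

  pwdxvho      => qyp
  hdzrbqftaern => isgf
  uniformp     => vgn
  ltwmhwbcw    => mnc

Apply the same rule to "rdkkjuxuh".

The transformation: keep one character in every 3, starting at position 1 (positions 1st, 4th, 7th, ...), then shift every letter 1 place forward in the alphabet (wrapping around).
"rdkkjuxuh" → "sly".

sly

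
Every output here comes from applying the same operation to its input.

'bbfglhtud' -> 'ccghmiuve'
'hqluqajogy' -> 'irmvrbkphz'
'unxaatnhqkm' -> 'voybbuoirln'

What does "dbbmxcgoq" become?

Each output is the input with this applied: shift every letter 1 place forward in the alphabet (wrapping around).
"dbbmxcgoq" → "eccnydhpr".

eccnydhpr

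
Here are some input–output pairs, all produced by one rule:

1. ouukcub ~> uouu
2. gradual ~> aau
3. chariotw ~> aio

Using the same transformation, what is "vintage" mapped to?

eia

What's happening: move the last 2 characters to the front (rotate right by 2), then keep only the vowels.
"vintage" → "gevinta" → "eia".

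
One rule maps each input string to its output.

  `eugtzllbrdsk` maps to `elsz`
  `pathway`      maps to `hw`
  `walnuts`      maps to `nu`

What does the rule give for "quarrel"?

lr

What's happening: sort the characters into alphabetical order, then keep one character in every 3, starting at position 3 (positions 3rd, 6th, 9th, ...).
"quarrel" → "aelqrru" → "lr".
(Check on "walnuts": → "alnstuw" → "nu" ✓)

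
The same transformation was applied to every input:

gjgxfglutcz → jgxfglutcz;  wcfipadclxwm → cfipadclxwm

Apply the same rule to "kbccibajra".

bccibajra

In each case the input is transformed by: delete the first character.
For "kbccibajra" the result is "bccibajra".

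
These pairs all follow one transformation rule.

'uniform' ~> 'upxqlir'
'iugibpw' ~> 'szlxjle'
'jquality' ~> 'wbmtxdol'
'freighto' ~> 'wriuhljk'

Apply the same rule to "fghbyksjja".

What's happening: move the last 2 characters to the front (rotate right by 2), then shift every letter 3 places forward in the alphabet (wrapping around).
Starting from "fghbyksjja": after the first operation, "jafghbyksj"; after the second, "mdijkebnvm".

mdijkebnvm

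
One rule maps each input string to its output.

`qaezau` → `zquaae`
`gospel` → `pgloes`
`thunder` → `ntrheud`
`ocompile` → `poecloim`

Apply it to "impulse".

The pattern: take characters alternately from the front and the back (1st, last, 2nd, 2nd-last, ...), then move the last character to the front.
Working it through for "impulse": intermediate "iemsplu", final "uiemspl".

uiemspl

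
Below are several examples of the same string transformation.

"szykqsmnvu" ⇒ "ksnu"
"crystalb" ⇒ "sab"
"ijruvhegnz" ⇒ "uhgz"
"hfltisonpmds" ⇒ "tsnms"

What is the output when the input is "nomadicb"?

aib

Looking at the pairs, the operation is to delete the first 3 characters, then keep every other character starting from the first (positions 1st, 3rd, 5th, ...).
Doing the same to "nomadicb": "aib".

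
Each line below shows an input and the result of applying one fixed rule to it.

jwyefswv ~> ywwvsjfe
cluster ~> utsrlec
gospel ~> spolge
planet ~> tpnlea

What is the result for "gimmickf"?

Each output is the input with this applied: sort the characters into reverse alphabetical order.
On "gimmickf" that produces "mmkiigfc".

mmkiigfc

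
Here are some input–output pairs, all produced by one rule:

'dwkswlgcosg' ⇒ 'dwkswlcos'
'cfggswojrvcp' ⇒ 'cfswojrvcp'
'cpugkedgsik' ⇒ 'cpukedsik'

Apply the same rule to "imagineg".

imaine

Looking at the pairs, the operation is to remove every "g".
Doing the same to "imagineg": "imaine".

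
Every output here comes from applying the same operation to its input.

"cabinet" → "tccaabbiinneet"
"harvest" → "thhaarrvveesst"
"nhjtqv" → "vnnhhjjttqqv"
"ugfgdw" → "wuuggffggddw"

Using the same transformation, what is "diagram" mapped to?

mddiiaaggrraam

In each case the input is transformed by: double every character, then move the last character to the front.
So "diagram" becomes "mddiiaaggrraam".
(Check on "harvest": → "hhaarrvveesstt" → "thhaarrvveesst" ✓)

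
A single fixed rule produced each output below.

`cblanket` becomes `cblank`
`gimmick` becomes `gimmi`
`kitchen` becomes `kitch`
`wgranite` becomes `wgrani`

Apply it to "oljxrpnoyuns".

The pattern: delete the last 2 characters.
On "oljxrpnoyuns" that produces "oljxrpnoyu".

oljxrpnoyu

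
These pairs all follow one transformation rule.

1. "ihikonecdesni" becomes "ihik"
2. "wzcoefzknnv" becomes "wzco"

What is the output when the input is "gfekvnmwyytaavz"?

gfek

Each output is the input with this applied: keep only the first 4 characters.
"gfekvnmwyytaavz" → "gfek".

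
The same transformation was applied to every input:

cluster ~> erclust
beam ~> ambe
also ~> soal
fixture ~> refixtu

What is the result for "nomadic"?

icnomad

Looking at the pairs, the operation is to move the last 2 characters to the front (rotate right by 2).
Doing the same to "nomadic": "icnomad".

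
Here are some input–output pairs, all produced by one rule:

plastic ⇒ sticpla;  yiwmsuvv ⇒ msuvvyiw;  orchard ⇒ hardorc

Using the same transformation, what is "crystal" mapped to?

stalcry

The transformation: move the first 3 characters to the end (rotate left by 3).
On "crystal" that produces "stalcry".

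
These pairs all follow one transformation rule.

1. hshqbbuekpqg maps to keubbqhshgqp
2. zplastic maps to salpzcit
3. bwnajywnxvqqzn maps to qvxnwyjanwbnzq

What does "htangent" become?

gnathtne

The rule is to reverse the string, then move the first 3 characters to the end (rotate left by 3).
Working it through for "htangent": intermediate "tnegnath", final "gnathtne".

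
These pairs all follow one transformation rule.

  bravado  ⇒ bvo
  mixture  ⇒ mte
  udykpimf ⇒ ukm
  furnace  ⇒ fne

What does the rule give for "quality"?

qly

The rule is to keep one character in every 3, starting at position 1 (positions 1st, 4th, 7th, ...).
For "quality" the result is "qly".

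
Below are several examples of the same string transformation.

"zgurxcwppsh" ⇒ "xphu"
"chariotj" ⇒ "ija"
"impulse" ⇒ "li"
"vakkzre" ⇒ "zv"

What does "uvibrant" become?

Each output is the input with this applied: move the first 3 characters to the end (rotate left by 3), then keep one character in every 3, starting at position 2 (positions 2nd, 5th, 8th, ...).
For "uvibrant", step one produces "brantuvi"; step two turns that into "rti".

rti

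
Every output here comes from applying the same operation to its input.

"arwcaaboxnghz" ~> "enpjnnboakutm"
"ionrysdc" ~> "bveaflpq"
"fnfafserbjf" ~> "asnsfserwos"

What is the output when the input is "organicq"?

ebntvadp

In each case the input is transformed by: shift every letter 13 places forward in the alphabet (wrapping around) — i.e. ROT13, then swap each adjacent pair of characters (1↔2, 3↔4, ...).
On "organicq": the first step gives "betnavpd", and the second then gives "ebntvadp".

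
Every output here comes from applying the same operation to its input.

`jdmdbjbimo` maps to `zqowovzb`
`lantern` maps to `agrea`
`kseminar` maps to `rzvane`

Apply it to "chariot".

nevbg

Rule — shift every letter 13 places forward in the alphabet (wrapping around) — i.e. ROT13, then delete the first 2 characters.
On "chariot": the first step gives "punevbg", and the second then gives "nevbg".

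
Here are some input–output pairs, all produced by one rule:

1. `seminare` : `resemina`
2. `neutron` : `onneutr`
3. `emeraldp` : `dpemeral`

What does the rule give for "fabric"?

icfabr

Looking at the pairs, the operation is to move the last 2 characters to the front (rotate right by 2).
"fabric" → "icfabr".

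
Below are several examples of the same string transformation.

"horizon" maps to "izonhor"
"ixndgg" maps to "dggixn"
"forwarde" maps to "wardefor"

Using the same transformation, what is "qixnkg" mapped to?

nkgqix

The transformation: move the first 3 characters to the end (rotate left by 3).
On "qixnkg" that produces "nkgqix".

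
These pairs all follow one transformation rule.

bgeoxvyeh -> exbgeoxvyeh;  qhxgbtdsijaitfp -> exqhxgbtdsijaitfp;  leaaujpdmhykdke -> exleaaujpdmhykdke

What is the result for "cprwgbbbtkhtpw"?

excprwgbbbtkhtpw

The pattern: prepend "ex".
"cprwgbbbtkhtpw" → "excprwgbbbtkhtpw".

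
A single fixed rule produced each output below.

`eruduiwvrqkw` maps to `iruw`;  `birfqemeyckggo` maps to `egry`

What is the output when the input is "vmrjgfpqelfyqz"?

What's happening: keep one character in every 3, starting at position 3 (positions 3rd, 6th, 9th, ...), then sort the characters into alphabetical order.
Applying that to "vmrjgfpqelfyqz" gives "efry".

efry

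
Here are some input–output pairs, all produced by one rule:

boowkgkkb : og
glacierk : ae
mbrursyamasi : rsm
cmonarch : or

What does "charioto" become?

ao

The rule is to delete the last character, then keep one character in every 3, starting at position 3 (positions 3rd, 6th, 9th, ...).
Starting from "charioto": after the first operation, "chariot"; after the second, "ao".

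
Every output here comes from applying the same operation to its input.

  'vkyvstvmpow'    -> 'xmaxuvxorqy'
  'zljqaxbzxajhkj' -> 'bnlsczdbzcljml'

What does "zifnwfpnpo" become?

bkhpyhrprq

Each output is the input with this applied: shift every letter 2 places forward in the alphabet (wrapping around).
On "zifnwfpnpo" that produces "bkhpyhrprq".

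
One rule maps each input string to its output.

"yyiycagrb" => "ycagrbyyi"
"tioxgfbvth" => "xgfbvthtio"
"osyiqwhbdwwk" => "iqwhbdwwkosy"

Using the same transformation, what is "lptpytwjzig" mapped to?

Each output is the input with this applied: move the first 3 characters to the end (rotate left by 3).
Doing the same to "lptpytwjzig": "pytwjziglpt".

pytwjziglpt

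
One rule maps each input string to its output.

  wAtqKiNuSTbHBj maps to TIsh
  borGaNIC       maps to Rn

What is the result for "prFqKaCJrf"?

fAR

The transformation: keep one character in every 3, starting at position 3 (positions 3rd, 6th, 9th, ...), then flip the case of every letter.
Applying both steps to "prFqKaCJrf": "Far", then "fAR".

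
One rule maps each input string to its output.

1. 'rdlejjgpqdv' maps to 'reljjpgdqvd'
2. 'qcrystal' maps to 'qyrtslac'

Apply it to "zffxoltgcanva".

zxflogtacvnaf

Rule — swap each adjacent pair of characters (1↔2, 3↔4, ...), then move the first character to the end.
For "zffxoltgcanva", step one produces "fzxflogtacvna"; step two turns that into "zxflogtacvnaf".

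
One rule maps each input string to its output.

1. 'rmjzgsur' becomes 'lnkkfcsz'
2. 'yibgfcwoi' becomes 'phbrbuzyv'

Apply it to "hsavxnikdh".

dwaaltoqgb

Rule — shift every letter 7 places backward in the alphabet (wrapping around), then move the last 3 characters to the front (rotate right by 3).
On "hsavxnikdh" that produces "dwaaltoqgb".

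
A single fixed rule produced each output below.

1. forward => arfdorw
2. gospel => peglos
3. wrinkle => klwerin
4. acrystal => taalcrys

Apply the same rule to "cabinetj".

What's happening: swap the first and last characters, then move the last 3 characters to the front (rotate right by 3).
So "cabinetj" becomes "etcjabin".

etcjabin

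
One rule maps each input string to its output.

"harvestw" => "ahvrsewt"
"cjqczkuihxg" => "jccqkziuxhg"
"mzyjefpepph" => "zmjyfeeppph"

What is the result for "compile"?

The transformation: swap each adjacent pair of characters (1↔2, 3↔4, ...).
Doing the same to "compile": "ocpmlie".

ocpmlie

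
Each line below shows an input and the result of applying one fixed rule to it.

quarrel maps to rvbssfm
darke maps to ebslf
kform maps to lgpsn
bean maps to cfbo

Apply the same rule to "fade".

Looking at the pairs, the operation is to shift every letter 1 place forward in the alphabet (wrapping around).
For "fade" the result is "gbef".

gbef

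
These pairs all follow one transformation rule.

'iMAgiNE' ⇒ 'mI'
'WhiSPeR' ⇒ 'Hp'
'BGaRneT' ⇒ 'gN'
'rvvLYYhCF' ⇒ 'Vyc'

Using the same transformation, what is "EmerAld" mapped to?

The pattern: keep one character in every 3, starting at position 2 (positions 2nd, 5th, 8th, ...), then flip the case of every letter.
"EmerAld" → "mA" → "Ma".

Ma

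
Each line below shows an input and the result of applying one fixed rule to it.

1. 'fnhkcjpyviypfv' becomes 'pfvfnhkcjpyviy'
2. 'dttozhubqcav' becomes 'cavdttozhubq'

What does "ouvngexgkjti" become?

The transformation: move the last 3 characters to the front (rotate right by 3).
Doing the same to "ouvngexgkjti": "jtiouvngexgk".

jtiouvngexgk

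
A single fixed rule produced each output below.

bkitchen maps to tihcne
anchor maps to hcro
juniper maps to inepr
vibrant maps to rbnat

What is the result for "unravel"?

arevl

Each output is the input with this applied: delete the first 2 characters, then swap each adjacent pair of characters (1↔2, 3↔4, ...).
Starting from "unravel": after the first operation, "ravel"; after the second, "arevl".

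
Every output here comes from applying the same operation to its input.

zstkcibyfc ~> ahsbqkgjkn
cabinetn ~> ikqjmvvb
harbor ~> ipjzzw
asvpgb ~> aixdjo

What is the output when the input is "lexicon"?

mtqfwkv

The transformation: shift every letter 8 places forward in the alphabet (wrapping around), then swap each adjacent pair of characters (1↔2, 3↔4, ...).
For "lexicon", step one produces "tmfqkwv"; step two turns that into "mtqfwkv".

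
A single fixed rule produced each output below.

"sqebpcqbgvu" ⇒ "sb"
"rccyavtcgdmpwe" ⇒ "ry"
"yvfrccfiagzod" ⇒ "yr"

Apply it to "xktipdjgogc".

xi

What's happening: keep one character in every 3, starting at position 1 (positions 1st, 4th, 7th, ...), then keep only the first 2 characters.
Applying both steps to "xktipdjgogc": "xijg", then "xi".
(Check on "sqebpcqbgvu": → "sbqv" → "sb" ✓)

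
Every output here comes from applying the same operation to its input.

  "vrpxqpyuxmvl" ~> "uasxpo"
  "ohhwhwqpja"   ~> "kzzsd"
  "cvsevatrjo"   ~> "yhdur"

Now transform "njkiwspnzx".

Looking at the pairs, the operation is to shift every letter 3 places forward in the alphabet (wrapping around), then keep every other character starting from the second (positions 2nd, 4th, 6th, ...).
On "njkiwspnzx": the first step gives "qmnlzvsqca", and the second then gives "mlvqa".

mlvqa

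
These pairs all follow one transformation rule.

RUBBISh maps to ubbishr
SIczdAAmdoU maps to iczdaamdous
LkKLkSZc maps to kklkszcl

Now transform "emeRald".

The transformation: move the first character to the end, then convert every letter to lowercase.
On "emeRald": the first step gives "meRalde", and the second then gives "meralde".
(Check on "SIczdAAmdoU": → "IczdAAmdoUS" → "iczdaamdous" ✓)

meralde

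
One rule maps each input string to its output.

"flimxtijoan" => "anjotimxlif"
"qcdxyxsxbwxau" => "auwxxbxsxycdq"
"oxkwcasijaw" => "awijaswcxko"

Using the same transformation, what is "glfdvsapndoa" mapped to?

oandapvsfdgl

Looking at the pairs, the operation is to reverse the string, then swap each adjacent pair of characters (1↔2, 3↔4, ...).
Starting from "glfdvsapndoa": after the first operation, "aodnpasvdflg"; after the second, "oandapvsfdgl".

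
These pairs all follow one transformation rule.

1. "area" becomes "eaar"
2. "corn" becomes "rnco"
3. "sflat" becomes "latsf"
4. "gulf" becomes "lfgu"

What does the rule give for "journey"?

urneyjo

The transformation: move the first 2 characters to the end (rotate left by 2).
So "journey" becomes "urneyjo".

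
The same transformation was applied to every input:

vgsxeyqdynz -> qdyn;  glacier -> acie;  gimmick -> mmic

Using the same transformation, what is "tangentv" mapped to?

gent

Rule — move the last character to the front, then keep only the last 4 characters.
Applying both steps to "tangentv": "vtangent", then "gent".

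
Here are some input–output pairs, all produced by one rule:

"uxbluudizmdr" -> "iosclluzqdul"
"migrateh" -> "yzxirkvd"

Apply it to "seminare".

Rule — shift every letter 9 places backward in the alphabet (wrapping around), then swap the first and last characters.
On "seminare" that produces "vvdzerij".

vvdzerij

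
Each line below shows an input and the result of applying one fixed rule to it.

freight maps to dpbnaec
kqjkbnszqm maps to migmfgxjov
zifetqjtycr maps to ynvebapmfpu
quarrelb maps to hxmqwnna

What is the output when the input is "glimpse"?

The transformation: move the last 2 characters to the front (rotate right by 2), then shift every letter 4 places backward in the alphabet (wrapping around).
For "glimpse", step one produces "seglimp"; step two turns that into "oacheil".

oacheil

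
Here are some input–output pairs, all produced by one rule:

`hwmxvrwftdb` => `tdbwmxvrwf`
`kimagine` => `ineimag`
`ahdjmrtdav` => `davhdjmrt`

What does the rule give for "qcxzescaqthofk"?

The transformation: delete the first character, then move the last 3 characters to the front (rotate right by 3).
Working it through for "qcxzescaqthofk": intermediate "cxzescaqthofk", final "ofkcxzescaqth".

ofkcxzescaqth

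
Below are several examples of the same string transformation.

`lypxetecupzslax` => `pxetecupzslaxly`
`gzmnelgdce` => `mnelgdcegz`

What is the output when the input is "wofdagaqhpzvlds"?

The transformation: move the first 2 characters to the end (rotate left by 2).
So "wofdagaqhpzvlds" becomes "fdagaqhpzvldswo".

fdagaqhpzvldswo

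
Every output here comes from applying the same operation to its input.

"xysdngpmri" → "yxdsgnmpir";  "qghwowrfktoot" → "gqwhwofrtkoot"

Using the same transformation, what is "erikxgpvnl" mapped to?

rekigxvpln

The transformation: swap each adjacent pair of characters (1↔2, 3↔4, ...).
For "erikxgpvnl" the result is "rekigxvpln".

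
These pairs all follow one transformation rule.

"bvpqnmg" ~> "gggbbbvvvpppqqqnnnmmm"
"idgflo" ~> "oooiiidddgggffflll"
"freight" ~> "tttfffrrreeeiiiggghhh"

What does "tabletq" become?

qqqtttaaabbbllleeettt

What's happening: move the last character to the front, then repeat every character 3 times.
"tabletq" → "qtablet" → "qqqtttaaabbbllleeettt".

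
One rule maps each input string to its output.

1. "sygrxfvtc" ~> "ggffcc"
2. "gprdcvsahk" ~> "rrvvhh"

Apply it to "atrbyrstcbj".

Rule — keep one character in every 3, starting at position 3 (positions 3rd, 6th, 9th, ...), then double every character.
"atrbyrstcbj" → "rrc" → "rrrrcc".

rrrrcc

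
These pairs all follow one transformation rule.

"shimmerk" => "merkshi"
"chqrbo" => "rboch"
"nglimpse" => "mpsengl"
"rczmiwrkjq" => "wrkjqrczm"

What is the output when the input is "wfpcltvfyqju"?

vfyqjuwfpcl

The transformation: swap the front and back halves of the string, then delete the last character.
For "wfpcltvfyqju", step one produces "vfyqjuwfpclt"; step two turns that into "vfyqjuwfpcl".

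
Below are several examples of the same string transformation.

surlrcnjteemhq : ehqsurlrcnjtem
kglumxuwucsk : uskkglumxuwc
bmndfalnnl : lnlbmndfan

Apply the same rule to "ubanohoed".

hedubanoo

The rule is to move the last 3 characters to the front (rotate right by 3), then swap the first and last characters.
Applying that to "ubanohoed" gives "hedubanoo".
(Check on "kglumxuwucsk": → "cskkglumxuwu" → "uskkglumxuwc" ✓)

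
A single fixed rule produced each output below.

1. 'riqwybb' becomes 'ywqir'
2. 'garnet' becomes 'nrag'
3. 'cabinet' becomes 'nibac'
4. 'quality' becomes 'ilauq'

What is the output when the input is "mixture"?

Looking at the pairs, the operation is to delete the last 2 characters, then reverse the string.
On "mixture": the first step gives "mixtu", and the second then gives "utxim".

utxim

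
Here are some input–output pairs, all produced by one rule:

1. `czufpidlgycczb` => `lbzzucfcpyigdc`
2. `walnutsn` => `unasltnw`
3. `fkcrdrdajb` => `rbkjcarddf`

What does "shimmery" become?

Rule — take characters alternately from the front and the back (1st, last, 2nd, 2nd-last, ...), then swap the first and last characters.
On "shimmery": the first step gives "syhriemm", and the second then gives "myhriems".

myhriems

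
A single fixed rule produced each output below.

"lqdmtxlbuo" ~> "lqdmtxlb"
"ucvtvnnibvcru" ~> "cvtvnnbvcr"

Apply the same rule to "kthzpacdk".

kthzpcdk

Each output is the input with this applied: remove every vowel.
Doing the same to "kthzpacdk": "kthzpcdk".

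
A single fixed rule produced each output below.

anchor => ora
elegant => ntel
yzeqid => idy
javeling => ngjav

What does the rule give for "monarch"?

chmo

Rule — move the last 2 characters to the front (rotate right by 2), then delete the last 3 characters.
For "monarch", step one produces "chmonar"; step two turns that into "chmo".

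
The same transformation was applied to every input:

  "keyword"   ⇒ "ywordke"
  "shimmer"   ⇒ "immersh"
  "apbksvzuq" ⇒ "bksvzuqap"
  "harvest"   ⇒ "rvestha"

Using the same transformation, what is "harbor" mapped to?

rborha

The transformation: move the first 2 characters to the end (rotate left by 2).
Doing the same to "harbor": "rborha".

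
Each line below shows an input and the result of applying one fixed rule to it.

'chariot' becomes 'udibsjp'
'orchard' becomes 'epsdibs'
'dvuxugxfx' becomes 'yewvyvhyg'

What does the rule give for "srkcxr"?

Looking at the pairs, the operation is to shift every letter 1 place forward in the alphabet (wrapping around), then move the last character to the front.
For "srkcxr", step one produces "tsldys"; step two turns that into "stsldy".

stsldy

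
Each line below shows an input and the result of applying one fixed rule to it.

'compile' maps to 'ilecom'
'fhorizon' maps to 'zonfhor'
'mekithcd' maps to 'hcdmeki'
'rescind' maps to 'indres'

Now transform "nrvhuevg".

Rule — move the last 3 characters to the front (rotate right by 3), then delete the last character.
On "nrvhuevg": the first step gives "evgnrvhu", and the second then gives "evgnrvh".

evgnrvh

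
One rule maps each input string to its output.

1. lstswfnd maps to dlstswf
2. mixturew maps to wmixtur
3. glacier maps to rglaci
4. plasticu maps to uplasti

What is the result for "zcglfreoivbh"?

The transformation: move the last character to the front, then delete the last character.
For "zcglfreoivbh" the result is "hzcglfreoiv".

hzcglfreoiv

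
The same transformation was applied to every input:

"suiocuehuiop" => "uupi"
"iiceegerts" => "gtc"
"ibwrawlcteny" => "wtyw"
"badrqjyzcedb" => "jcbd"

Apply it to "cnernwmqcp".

The rule is to keep one character in every 3, starting at position 3 (positions 3rd, 6th, 9th, ...), then move the first character to the end.
On "cnernwmqcp" that produces "wce".
(Check on "iiceegerts": → "cgt" → "gtc" ✓)

wce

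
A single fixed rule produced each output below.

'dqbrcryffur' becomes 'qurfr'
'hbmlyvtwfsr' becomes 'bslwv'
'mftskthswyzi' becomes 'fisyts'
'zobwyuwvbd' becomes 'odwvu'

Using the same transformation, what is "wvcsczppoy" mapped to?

vyspz

The rule is to keep every other character starting from the second (positions 2nd, 4th, 6th, ...), then take characters alternately from the front and the back (1st, last, 2nd, 2nd-last, ...).
For "wvcsczppoy", step one produces "vszpy"; step two turns that into "vyspz".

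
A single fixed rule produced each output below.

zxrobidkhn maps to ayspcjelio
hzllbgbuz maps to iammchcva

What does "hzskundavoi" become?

The rule is to shift every letter 1 place forward in the alphabet (wrapping around).
On "hzskundavoi" that produces "iatlvoebwpj".

iatlvoebwpj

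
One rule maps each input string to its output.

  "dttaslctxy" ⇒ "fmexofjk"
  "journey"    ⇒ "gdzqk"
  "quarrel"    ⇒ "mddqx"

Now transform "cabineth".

What's happening: delete the first 2 characters, then shift every letter 12 places forward in the alphabet (wrapping around).
On "cabineth": the first step gives "bineth", and the second then gives "nuzqft".

nuzqft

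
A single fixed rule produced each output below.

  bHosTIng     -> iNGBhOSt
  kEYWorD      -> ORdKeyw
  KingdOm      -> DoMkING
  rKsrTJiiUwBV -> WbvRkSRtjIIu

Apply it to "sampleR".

In each case the input is transformed by: flip the case of every letter, then move the last 3 characters to the front (rotate right by 3).
For "sampleR", step one produces "SAMPLEr"; step two turns that into "LErSAMP".
(Check on "bHosTIng": → "BhOStiNG" → "iNGBhOSt" ✓)

LErSAMP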